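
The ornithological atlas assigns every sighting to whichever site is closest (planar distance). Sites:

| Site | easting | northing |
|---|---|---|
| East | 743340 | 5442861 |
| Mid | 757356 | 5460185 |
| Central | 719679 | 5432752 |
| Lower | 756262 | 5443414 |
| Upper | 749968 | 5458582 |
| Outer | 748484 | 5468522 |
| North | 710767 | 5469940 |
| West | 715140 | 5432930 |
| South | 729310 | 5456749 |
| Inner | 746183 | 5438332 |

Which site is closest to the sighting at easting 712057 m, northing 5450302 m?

Squared distances to each site:
East: 1033994570.000; Mid: 2149673090.000; Central: 366097384.000; Lower: 2001526569.000; Upper: 1505802321.000; Outer: 1658894729.000; North: 387315144.000; West: 311291273.000; South: 339229818.000; Inner: 1307864776.000.
Minimum at West.

West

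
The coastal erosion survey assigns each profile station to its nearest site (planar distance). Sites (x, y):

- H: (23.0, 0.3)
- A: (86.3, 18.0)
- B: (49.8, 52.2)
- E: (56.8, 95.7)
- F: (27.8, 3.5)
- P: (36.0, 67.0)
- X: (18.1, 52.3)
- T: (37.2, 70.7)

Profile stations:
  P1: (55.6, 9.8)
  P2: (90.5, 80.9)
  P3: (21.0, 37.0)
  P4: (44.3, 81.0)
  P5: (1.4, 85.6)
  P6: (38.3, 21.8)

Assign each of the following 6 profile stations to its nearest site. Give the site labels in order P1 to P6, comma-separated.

F, E, X, T, X, F

P1 → F (d²=812.53)
P2 → E (d²=1354.73)
P3 → X (d²=242.50)
P4 → T (d²=156.50)
P5 → X (d²=1387.78)
P6 → F (d²=445.14)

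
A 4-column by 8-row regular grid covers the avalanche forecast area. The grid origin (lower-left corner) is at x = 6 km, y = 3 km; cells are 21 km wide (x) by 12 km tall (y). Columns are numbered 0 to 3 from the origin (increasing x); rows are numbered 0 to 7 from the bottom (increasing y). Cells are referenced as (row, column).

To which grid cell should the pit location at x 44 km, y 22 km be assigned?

(1, 1)

Column index: ⌊(44 − 6) / 21⌋ = ⌊1.810⌋ = 1
Row offset from origin: ⌊(22 − 3) / 12⌋ = ⌊1.583⌋ = 1 → row 1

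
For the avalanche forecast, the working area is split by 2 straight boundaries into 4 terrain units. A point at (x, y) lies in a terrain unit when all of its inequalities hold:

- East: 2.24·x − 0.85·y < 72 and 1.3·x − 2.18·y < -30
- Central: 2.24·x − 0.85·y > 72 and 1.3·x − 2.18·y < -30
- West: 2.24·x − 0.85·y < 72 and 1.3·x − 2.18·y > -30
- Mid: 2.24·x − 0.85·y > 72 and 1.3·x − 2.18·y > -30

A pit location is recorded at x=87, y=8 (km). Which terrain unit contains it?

2.24·87 − 0.85·8 = 188.080, which is > 72
1.3·87 − 2.18·8 = 95.660, which is > -30
This sign pattern matches Mid.

Mid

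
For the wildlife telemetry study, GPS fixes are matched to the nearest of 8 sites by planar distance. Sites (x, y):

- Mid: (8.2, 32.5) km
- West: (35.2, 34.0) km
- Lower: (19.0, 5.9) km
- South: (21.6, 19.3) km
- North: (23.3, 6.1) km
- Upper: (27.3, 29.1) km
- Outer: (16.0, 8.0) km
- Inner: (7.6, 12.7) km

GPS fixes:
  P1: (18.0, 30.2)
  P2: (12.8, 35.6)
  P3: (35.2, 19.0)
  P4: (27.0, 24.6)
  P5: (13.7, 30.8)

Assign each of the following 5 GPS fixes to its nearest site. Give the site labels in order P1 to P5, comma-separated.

Upper, Mid, Upper, Upper, Mid

P1 → Upper (d²=87.70)
P2 → Mid (d²=30.77)
P3 → Upper (d²=164.42)
P4 → Upper (d²=20.34)
P5 → Mid (d²=33.14)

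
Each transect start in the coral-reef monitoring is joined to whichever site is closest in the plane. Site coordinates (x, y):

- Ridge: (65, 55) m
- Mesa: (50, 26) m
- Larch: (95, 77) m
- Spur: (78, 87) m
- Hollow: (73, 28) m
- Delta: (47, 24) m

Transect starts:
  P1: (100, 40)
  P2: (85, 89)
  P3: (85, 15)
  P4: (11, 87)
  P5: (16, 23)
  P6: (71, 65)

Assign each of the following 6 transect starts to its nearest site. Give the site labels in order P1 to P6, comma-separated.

Hollow, Spur, Hollow, Ridge, Delta, Ridge

P1 → Hollow (d²=873.00)
P2 → Spur (d²=53.00)
P3 → Hollow (d²=313.00)
P4 → Ridge (d²=3940.00)
P5 → Delta (d²=962.00)
P6 → Ridge (d²=136.00)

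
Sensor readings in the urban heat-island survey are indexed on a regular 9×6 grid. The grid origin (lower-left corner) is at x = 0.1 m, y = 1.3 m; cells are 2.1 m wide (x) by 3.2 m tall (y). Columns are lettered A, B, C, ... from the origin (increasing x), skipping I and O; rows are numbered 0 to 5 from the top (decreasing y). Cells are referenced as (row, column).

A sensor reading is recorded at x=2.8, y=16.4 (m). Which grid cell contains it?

Column index: ⌊(2.8 − 0.1) / 2.1⌋ = ⌊1.286⌋ = 1 → column B
Row offset from origin: ⌊(16.4 − 1.3) / 3.2⌋ = ⌊4.719⌋ = 4 → row 1 (counted from top)

(1, B)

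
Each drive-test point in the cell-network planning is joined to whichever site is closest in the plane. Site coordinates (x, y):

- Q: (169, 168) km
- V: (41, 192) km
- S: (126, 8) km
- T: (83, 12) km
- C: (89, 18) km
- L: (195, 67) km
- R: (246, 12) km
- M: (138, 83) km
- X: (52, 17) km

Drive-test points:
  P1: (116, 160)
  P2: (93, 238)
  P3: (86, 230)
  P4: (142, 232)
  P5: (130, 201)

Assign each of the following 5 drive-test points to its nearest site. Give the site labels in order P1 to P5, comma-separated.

P1 → Q (d²=2873.00)
P2 → V (d²=4820.00)
P3 → V (d²=3469.00)
P4 → Q (d²=4825.00)
P5 → Q (d²=2610.00)

Q, V, V, Q, Q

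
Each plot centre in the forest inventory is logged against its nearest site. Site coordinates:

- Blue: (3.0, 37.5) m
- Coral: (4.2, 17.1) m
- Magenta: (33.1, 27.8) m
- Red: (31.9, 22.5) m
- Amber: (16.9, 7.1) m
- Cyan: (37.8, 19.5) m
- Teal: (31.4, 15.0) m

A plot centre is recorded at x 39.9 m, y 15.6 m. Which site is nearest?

Squared distances to each site:
Blue: 1841.220; Coral: 1276.740; Magenta: 195.080; Red: 111.610; Amber: 601.250; Cyan: 19.620; Teal: 72.610.
Minimum at Cyan.

Cyan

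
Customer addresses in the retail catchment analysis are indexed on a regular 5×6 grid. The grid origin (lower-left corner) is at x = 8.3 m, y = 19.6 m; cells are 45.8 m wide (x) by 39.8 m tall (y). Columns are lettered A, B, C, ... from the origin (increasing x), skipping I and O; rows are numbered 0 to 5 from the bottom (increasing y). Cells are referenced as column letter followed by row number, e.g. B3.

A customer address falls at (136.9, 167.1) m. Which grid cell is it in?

C3

Column index: ⌊(136.9 − 8.3) / 45.8⌋ = ⌊2.808⌋ = 2 → column C
Row offset from origin: ⌊(167.1 − 19.6) / 39.8⌋ = ⌊3.706⌋ = 3 → row 3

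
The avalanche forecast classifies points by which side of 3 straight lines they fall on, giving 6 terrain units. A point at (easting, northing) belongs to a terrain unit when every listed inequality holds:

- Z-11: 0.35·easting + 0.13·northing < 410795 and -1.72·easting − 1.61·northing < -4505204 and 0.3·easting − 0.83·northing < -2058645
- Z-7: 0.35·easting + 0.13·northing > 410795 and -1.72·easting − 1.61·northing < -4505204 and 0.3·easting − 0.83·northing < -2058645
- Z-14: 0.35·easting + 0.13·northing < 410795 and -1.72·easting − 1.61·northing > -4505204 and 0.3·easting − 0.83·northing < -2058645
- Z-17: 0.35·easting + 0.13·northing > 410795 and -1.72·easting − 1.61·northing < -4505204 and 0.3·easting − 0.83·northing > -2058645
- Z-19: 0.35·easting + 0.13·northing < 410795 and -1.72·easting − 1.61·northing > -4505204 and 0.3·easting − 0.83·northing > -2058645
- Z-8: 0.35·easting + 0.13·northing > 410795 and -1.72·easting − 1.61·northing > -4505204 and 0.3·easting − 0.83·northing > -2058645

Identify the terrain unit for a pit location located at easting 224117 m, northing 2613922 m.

0.35·224117 + 0.13·2613922 = 418250.810, which is > 410795
-1.72·224117 − 1.61·2613922 = -4593895.660, which is < -4505204
0.3·224117 − 0.83·2613922 = -2102320.160, which is < -2058645
This sign pattern matches Z-7.

Z-7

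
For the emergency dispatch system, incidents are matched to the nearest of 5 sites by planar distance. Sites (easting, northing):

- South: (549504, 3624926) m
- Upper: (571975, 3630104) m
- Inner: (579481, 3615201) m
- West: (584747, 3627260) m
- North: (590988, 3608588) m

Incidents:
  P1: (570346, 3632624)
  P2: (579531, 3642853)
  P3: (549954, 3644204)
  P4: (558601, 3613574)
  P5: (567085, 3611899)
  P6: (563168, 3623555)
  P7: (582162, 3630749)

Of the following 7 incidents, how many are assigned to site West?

1

P1 → Upper
P2 → Upper
P3 → South
P4 → South
P5 → Inner
P6 → Upper
P7 → West
1 of the 7 goes to West.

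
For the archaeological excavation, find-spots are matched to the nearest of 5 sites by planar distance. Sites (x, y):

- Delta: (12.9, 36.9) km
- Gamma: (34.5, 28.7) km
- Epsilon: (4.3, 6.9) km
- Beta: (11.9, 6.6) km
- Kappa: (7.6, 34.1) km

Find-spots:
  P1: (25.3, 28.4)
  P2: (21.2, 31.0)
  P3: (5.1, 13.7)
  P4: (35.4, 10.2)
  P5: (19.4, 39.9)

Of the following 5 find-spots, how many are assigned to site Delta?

2

P1 → Gamma
P2 → Delta
P3 → Epsilon
P4 → Gamma
P5 → Delta
2 of the 5 go to Delta.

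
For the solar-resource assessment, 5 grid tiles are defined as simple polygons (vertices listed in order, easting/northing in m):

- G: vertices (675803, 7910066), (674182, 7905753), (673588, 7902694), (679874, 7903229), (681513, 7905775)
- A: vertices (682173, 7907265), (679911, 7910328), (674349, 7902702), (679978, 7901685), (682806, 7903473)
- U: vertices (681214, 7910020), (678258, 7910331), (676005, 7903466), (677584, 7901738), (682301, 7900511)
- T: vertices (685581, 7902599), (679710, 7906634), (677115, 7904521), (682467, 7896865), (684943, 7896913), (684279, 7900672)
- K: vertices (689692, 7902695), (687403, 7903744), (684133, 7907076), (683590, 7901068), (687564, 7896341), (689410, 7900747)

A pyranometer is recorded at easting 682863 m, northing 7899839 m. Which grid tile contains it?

T

Cast a ray rightward from (682863, 7899839). For each polygon, the edges (by vertex number in listed order) whose endpoints lie on opposite sides of northing = 7899839, where each meets that height, and whether that is right or left of the point:
G: no edge straddles that height → 0 crossings.
A: no edge straddles that height → 0 crossings.
U: no edge straddles that height → 0 crossings.
T: 3–4 at easting≈680388.0 (left), 5–6 at easting≈684426.1 (right) → 1 crossing.
K: 4–5 at easting≈684623.2 (right), 5–6 at easting≈689029.6 (right) → 2 crossings.
Only T has an odd count, so the point is inside T.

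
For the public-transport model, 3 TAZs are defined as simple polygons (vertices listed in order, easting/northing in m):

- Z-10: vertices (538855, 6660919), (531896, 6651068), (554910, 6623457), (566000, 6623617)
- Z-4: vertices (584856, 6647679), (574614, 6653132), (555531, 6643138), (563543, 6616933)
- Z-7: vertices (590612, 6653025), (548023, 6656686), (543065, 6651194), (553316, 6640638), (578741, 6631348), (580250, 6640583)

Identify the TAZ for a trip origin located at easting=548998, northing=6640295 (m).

Cast a ray rightward from (548998, 6640295). For each polygon, the edges (by vertex number in listed order) whose endpoints lie on opposite sides of northing = 6640295, where each meets that height, and whether that is right or left of the point:
Z-10: 2–3 at easting≈540875.4 (left), 4–1 at easting≈553863.3 (right) → 1 crossing.
Z-4: 3–4 at easting≈556400.2 (right), 4–1 at easting≈579737.4 (right) → 2 crossings.
Z-7: 4–5 at easting≈554254.7 (right), 5–6 at easting≈580202.9 (right) → 2 crossings.
Only Z-10 has an odd count, so the point is inside Z-10.

Z-10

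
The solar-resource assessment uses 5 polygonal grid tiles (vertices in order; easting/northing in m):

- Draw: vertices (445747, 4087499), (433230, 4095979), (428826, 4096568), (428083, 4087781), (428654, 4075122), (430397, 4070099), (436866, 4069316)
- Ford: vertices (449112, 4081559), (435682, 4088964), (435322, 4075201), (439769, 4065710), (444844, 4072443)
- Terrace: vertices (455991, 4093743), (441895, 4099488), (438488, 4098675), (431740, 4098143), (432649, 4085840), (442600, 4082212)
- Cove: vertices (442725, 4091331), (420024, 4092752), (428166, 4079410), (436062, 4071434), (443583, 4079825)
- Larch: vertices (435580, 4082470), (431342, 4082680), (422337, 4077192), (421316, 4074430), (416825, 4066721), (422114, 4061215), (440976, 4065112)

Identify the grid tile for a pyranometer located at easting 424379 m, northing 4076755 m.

Cast a ray rightward from (424379, 4076755). For each polygon, the edges (by vertex number in listed order) whose endpoints lie on opposite sides of northing = 4076755, where each meets that height, and whether that is right or left of the point:
Draw: 4–5 at easting≈428580.3 (right), 7–1 at easting≈440499.4 (right) → 2 crossings.
Ford: 2–3 at easting≈435362.6 (right), 5–1 at easting≈446862.8 (right) → 2 crossings.
Terrace: no edge straddles that height → 0 crossings.
Cove: 3–4 at easting≈430794.4 (right), 4–5 at easting≈440831.3 (right) → 2 crossings.
Larch: 3–4 at easting≈422175.5 (left), 7–1 at easting≈437356.6 (right) → 1 crossing.
Only Larch has an odd count, so the point is inside Larch.

Larch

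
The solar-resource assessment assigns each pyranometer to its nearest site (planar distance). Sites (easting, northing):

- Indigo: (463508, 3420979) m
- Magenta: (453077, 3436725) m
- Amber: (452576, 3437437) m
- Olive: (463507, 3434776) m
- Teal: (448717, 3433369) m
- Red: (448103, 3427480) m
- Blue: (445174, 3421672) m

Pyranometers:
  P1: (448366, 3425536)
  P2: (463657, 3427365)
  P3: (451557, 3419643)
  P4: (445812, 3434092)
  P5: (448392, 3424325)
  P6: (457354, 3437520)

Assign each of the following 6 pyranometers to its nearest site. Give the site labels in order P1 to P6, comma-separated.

Red, Indigo, Blue, Teal, Red, Magenta

P1 → Red (d²=3848305.00)
P2 → Indigo (d²=40803197.00)
P3 → Blue (d²=44859530.00)
P4 → Teal (d²=8961754.00)
P5 → Red (d²=10037546.00)
P6 → Magenta (d²=18924754.00)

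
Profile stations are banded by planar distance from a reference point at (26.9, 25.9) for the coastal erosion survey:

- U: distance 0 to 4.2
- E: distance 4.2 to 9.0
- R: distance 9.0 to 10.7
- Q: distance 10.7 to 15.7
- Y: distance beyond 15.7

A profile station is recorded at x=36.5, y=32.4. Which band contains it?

Distance = √((36.5−26.9)² + (32.4−25.9)²) = √(92.160 + 42.250) = 11.594.
10.7 ≤ 11.594 < 15.7 → Q.

Q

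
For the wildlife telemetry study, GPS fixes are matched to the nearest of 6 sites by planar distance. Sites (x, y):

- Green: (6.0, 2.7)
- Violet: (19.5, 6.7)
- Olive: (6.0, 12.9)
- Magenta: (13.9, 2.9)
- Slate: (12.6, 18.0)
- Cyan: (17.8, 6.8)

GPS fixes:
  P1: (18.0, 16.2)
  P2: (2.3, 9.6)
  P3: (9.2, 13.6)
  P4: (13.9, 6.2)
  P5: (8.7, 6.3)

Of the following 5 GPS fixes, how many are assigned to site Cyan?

P1 → Slate
P2 → Olive
P3 → Olive
P4 → Magenta
P5 → Green
0 of the 5 go to Cyan.

0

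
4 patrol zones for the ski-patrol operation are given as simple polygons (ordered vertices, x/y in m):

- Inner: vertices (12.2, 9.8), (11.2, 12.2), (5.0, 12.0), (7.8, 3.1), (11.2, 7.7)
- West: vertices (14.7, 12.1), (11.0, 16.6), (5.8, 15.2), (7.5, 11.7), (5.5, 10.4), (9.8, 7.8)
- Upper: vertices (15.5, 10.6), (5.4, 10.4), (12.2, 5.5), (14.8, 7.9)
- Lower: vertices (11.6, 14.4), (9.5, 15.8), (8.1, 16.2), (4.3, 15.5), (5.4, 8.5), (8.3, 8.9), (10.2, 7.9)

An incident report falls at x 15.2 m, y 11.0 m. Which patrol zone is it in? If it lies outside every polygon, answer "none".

none

Cast a ray rightward from (15.2, 11.0). For each polygon, the edges (by vertex number in listed order) whose endpoints lie on opposite sides of y = 11.0, where each meets that height, and whether that is right or left of the point:
Inner: 1–2 at x≈11.70 (left), 3–4 at x≈5.31 (left) → 0 crossings.
West: 4–5 at x≈6.42 (left), 6–1 at x≈13.45 (left) → 0 crossings.
Upper: no edge straddles that height → 0 crossings.
Lower: 4–5 at x≈5.01 (left), 7–1 at x≈10.87 (left) → 0 crossings.
All counts are even, so the point lies outside every listed polygon.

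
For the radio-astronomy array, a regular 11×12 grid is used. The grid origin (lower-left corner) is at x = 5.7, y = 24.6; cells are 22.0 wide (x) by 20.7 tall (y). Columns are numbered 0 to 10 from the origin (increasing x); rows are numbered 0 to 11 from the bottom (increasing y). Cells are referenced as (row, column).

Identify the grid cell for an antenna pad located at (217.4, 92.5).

(3, 9)

Column index: ⌊(217.4 − 5.7) / 22.0⌋ = ⌊9.623⌋ = 9
Row offset from origin: ⌊(92.5 − 24.6) / 20.7⌋ = ⌊3.280⌋ = 3 → row 3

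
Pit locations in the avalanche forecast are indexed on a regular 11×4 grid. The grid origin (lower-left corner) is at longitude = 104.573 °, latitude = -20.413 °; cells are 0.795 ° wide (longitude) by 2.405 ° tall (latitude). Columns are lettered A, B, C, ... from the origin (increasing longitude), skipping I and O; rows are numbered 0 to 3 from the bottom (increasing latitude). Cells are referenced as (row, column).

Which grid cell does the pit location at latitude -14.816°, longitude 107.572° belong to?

Column index: ⌊(107.572 − 104.573) / 0.795⌋ = ⌊3.772⌋ = 3 → column D
Row offset from origin: ⌊(-14.816 − -20.413) / 2.405⌋ = ⌊2.327⌋ = 2 → row 2

(2, D)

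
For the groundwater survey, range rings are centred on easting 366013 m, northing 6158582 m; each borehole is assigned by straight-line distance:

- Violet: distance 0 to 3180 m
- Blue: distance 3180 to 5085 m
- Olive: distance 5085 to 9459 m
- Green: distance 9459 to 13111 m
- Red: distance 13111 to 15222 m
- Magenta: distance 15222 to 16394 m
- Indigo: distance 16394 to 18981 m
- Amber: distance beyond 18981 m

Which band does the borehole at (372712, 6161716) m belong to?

Olive

Distance = √((372712−366013)² + (6161716−6158582)²) = √(44876601.000 + 9821956.000) = 7395.847 m.
5085 ≤ 7395.847 < 9459 → Olive.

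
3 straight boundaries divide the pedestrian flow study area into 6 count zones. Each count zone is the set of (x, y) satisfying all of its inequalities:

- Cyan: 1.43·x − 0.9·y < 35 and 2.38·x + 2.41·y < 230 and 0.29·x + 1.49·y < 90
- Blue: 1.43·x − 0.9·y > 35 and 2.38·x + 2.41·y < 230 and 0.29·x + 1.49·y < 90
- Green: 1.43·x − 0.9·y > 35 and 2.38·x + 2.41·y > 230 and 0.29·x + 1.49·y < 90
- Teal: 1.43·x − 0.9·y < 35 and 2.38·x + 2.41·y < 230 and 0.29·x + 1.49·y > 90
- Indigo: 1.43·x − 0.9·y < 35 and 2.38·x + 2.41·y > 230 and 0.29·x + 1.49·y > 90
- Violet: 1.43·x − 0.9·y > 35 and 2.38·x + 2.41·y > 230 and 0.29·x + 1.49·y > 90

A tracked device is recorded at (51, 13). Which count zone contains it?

Blue

1.43·51 − 0.9·13 = 61.230, which is > 35
2.38·51 + 2.41·13 = 152.710, which is < 230
0.29·51 + 1.49·13 = 34.160, which is < 90
This sign pattern matches Blue.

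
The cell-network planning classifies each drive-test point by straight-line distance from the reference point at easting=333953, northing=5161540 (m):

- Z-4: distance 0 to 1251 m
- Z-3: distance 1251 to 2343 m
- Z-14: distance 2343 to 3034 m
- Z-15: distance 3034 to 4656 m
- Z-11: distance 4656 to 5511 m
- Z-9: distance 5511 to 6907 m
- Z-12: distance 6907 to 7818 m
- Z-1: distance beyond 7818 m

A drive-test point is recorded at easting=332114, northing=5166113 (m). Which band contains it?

Distance = √((332114−333953)² + (5166113−5161540)²) = √(3381921.000 + 20912329.000) = 4928.920 m.
4656 ≤ 4928.920 < 5511 → Z-11.

Z-11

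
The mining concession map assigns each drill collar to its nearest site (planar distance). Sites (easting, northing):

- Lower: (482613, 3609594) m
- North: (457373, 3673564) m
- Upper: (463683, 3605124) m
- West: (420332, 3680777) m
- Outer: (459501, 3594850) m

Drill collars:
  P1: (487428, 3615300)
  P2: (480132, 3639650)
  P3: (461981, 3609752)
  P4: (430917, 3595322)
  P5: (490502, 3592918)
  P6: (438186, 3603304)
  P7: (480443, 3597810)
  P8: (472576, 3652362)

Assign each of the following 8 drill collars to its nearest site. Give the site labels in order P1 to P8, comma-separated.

P1 → Lower (d²=55742661.00)
P2 → Lower (d²=909518497.00)
P3 → Upper (d²=24315188.00)
P4 → Outer (d²=817267840.00)
P5 → Lower (d²=340325297.00)
P6 → Outer (d²=525799341.00)
P7 → Lower (d²=143571556.00)
P8 → North (d²=680656013.00)

Lower, Lower, Upper, Outer, Lower, Outer, Lower, North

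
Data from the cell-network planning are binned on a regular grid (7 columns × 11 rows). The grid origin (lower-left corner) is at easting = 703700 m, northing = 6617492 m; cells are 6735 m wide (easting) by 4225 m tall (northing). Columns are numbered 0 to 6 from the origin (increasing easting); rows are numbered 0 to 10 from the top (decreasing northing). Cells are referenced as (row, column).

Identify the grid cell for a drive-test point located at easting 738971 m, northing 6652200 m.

(2, 5)

Column index: ⌊(738971 − 703700) / 6735⌋ = ⌊5.237⌋ = 5
Row offset from origin: ⌊(6652200 − 6617492) / 4225⌋ = ⌊8.215⌋ = 8 → row 2 (counted from top)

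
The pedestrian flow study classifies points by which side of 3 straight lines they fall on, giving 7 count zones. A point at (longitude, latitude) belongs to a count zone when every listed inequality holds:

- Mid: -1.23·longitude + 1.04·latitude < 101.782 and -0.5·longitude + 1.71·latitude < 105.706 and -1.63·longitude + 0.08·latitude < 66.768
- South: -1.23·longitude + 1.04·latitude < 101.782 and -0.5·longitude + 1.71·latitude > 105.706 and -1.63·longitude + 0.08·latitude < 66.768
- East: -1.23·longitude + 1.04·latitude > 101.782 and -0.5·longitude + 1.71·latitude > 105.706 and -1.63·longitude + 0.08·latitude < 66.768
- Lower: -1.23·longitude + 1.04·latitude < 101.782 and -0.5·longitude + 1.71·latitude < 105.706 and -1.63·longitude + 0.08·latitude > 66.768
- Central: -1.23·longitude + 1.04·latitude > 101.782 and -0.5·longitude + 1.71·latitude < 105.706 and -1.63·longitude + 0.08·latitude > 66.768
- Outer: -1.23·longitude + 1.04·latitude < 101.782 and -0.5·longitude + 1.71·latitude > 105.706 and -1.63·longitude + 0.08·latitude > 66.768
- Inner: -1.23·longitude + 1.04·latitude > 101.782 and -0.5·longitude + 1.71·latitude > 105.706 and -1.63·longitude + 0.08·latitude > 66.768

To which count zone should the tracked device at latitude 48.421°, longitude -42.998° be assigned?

-1.23·-42.998 + 1.04·48.421 = 103.245, which is > 101.782
-0.5·-42.998 + 1.71·48.421 = 104.299, which is < 105.706
-1.63·-42.998 + 0.08·48.421 = 73.960, which is > 66.768
This sign pattern matches Central.

Central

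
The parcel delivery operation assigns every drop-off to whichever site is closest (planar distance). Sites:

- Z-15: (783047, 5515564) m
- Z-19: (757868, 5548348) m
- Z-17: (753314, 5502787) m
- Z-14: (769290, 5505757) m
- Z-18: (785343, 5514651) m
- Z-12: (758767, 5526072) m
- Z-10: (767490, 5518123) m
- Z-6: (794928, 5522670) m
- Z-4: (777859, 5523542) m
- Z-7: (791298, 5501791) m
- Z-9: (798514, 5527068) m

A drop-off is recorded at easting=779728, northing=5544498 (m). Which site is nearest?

Z-4

Squared distances to each site:
Z-15: 848192117.000; Z-19: 492682100.000; Z-17: 2437506917.000; Z-14: 1609816925.000; Z-18: 922371634.000; Z-12: 778880997.000; Z-10: 845409269.000; Z-6: 707501584.000; Z-4: 442647097.000; Z-7: 1957752749.000; Z-9: 656718696.000.
Minimum at Z-4.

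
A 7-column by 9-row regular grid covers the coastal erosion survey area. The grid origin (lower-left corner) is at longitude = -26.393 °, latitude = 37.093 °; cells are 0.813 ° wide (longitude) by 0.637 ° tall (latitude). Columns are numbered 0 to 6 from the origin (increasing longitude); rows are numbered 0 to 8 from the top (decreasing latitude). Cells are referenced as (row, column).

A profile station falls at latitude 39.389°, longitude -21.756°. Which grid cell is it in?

Column index: ⌊(-21.756 − -26.393) / 0.813⌋ = ⌊5.704⌋ = 5
Row offset from origin: ⌊(39.389 − 37.093) / 0.637⌋ = ⌊3.604⌋ = 3 → row 5 (counted from top)

(5, 5)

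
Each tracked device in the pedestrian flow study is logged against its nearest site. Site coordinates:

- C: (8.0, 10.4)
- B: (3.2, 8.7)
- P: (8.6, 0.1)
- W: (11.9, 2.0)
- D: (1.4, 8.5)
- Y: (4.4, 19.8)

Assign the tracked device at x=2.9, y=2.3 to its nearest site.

P

Squared distances to each site:
C: 91.620; B: 41.050; P: 37.330; W: 81.090; D: 40.690; Y: 308.500.
Minimum at P.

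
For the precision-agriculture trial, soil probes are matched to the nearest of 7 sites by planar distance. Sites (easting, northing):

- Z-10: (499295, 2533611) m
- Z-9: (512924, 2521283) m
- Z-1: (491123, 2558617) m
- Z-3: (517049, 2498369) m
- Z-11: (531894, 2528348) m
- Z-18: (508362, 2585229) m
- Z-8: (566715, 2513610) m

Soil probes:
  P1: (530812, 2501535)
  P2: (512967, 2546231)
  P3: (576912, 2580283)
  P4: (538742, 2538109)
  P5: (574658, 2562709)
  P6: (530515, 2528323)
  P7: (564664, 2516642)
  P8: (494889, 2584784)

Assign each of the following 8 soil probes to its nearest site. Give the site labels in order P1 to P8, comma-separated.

Z-3, Z-10, Z-8, Z-11, Z-8, Z-11, Z-8, Z-18

P1 → Z-3 (d²=199443725.00)
P2 → Z-10 (d²=346187984.00)
P3 → Z-8 (d²=4549267738.00)
P4 → Z-11 (d²=142172225.00)
P5 → Z-8 (d²=2473803050.00)
P6 → Z-11 (d²=1902266.00)
P7 → Z-8 (d²=13399625.00)
P8 → Z-18 (d²=181719754.00)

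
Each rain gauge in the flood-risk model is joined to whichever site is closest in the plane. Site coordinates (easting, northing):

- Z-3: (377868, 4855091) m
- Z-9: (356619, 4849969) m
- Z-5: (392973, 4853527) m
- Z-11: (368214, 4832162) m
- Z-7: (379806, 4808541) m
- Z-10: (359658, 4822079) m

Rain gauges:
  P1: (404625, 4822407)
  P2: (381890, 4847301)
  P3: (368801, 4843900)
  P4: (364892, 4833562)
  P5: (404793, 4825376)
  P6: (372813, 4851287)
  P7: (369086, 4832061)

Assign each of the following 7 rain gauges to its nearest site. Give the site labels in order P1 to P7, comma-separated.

Z-7, Z-3, Z-11, Z-11, Z-7, Z-3, Z-11

P1 → Z-7 (d²=808248717.00)
P2 → Z-3 (d²=76860584.00)
P3 → Z-11 (d²=138125213.00)
P4 → Z-11 (d²=12995684.00)
P5 → Z-7 (d²=907767394.00)
P6 → Z-3 (d²=40023441.00)
P7 → Z-11 (d²=770585.00)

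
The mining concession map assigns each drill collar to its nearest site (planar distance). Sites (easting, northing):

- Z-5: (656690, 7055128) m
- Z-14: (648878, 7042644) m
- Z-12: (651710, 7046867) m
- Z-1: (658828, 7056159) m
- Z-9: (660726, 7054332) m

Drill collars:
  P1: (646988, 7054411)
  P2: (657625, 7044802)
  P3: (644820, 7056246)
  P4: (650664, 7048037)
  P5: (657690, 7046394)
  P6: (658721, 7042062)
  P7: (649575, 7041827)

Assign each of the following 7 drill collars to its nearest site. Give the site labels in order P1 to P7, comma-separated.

P1 → Z-12 (d²=79209220.00)
P2 → Z-12 (d²=39251450.00)
P3 → Z-12 (d²=135437741.00)
P4 → Z-12 (d²=2463016.00)
P5 → Z-12 (d²=35984129.00)
P6 → Z-12 (d²=72242146.00)
P7 → Z-14 (d²=1153298.00)

Z-12, Z-12, Z-12, Z-12, Z-12, Z-12, Z-14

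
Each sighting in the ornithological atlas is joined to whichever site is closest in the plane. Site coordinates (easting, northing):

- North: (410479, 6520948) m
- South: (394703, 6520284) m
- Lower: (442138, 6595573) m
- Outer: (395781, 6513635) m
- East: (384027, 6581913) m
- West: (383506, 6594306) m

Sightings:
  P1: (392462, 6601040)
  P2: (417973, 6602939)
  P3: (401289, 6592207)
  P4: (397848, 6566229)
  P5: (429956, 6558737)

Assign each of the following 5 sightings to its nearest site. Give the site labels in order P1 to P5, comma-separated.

West, Lower, West, East, Lower

P1 → West (d²=125556692.00)
P2 → Lower (d²=638205181.00)
P3 → West (d²=320640890.00)
P4 → East (d²=437007897.00)
P5 → Lower (d²=1505292020.00)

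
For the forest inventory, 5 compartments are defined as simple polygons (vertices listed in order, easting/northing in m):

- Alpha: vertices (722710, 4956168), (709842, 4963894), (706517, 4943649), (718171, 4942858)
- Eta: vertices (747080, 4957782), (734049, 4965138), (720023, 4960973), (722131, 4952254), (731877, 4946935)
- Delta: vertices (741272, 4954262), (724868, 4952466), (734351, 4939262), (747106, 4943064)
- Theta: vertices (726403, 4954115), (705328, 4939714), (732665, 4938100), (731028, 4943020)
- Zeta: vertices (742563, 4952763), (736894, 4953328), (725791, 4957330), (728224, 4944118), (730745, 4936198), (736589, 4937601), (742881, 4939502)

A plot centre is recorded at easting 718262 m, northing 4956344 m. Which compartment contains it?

Cast a ray rightward from (718262, 4956344). For each polygon, the edges (by vertex number in listed order) whose endpoints lie on opposite sides of northing = 4956344, where each meets that height, and whether that is right or left of the point:
Alpha: 1–2 at easting≈722416.9 (right), 2–3 at easting≈708602.0 (left) → 1 crossing.
Eta: 3–4 at easting≈721142.2 (right), 5–1 at easting≈745064.5 (right) → 2 crossings.
Delta: no edge straddles that height → 0 crossings.
Theta: no edge straddles that height → 0 crossings.
Zeta: 2–3 at easting≈728526.5 (right), 3–4 at easting≈725972.6 (right) → 2 crossings.
Only Alpha has an odd count, so the point is inside Alpha.

Alpha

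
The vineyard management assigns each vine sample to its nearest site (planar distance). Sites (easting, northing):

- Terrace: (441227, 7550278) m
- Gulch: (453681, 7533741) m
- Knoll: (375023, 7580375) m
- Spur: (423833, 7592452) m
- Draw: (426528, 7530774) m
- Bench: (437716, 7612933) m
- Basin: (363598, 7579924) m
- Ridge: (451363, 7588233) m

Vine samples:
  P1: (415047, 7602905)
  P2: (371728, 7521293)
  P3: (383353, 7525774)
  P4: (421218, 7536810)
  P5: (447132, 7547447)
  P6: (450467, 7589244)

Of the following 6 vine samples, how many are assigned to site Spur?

P1 → Spur
P2 → Draw
P3 → Draw
P4 → Draw
P5 → Terrace
P6 → Ridge
1 of the 6 goes to Spur.

1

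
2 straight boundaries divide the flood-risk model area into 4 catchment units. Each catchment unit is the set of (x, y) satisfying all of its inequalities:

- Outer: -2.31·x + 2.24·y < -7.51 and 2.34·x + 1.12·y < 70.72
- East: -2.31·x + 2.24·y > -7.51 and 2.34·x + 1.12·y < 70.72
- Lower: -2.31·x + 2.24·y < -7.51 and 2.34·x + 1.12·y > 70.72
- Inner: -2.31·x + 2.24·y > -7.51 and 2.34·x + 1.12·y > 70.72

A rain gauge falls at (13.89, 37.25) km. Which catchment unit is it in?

Inner

-2.31·13.89 + 2.24·37.25 = 51.354, which is > -7.51
2.34·13.89 + 1.12·37.25 = 74.223, which is > 70.72
This sign pattern matches Inner.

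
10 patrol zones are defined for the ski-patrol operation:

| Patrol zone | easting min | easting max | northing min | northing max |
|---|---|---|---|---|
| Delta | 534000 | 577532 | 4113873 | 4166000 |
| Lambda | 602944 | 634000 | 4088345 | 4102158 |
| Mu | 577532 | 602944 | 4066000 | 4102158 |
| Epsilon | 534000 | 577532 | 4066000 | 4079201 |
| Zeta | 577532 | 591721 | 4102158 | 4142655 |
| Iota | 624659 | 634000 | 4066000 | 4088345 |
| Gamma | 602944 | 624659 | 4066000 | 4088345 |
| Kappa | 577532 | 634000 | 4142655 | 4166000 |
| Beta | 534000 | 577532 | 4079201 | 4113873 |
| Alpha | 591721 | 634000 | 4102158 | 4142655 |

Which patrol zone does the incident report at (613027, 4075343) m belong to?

Gamma

The point has easting = 613027 and northing = 4075343.
Only Gamma satisfies 602944 ≤ easting ≤ 624659 and 4066000 ≤ northing ≤ 4088345.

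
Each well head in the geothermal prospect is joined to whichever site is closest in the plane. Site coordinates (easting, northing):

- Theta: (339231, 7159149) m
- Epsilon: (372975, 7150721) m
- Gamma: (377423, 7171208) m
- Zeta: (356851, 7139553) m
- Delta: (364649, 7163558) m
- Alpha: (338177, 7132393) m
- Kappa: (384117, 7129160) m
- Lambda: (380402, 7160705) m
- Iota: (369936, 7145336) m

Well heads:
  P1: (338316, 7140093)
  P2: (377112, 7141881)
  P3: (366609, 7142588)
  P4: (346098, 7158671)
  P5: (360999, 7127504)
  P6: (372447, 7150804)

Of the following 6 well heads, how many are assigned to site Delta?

0

P1 → Alpha
P2 → Iota
P3 → Iota
P4 → Theta
P5 → Zeta
P6 → Epsilon
0 of the 6 go to Delta.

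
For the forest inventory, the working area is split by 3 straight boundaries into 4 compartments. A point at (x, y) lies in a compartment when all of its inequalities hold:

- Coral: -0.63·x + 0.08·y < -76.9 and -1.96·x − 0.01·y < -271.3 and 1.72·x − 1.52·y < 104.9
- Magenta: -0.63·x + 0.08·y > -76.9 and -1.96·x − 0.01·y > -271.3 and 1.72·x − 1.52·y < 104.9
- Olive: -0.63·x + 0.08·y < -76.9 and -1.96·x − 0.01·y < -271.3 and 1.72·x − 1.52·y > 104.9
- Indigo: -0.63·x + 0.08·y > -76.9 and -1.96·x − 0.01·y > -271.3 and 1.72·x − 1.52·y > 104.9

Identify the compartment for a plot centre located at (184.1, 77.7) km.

Olive

-0.63·184.1 + 0.08·77.7 = -109.767, which is < -76.9
-1.96·184.1 − 0.01·77.7 = -361.613, which is < -271.3
1.72·184.1 − 1.52·77.7 = 198.548, which is > 104.9
This sign pattern matches Olive.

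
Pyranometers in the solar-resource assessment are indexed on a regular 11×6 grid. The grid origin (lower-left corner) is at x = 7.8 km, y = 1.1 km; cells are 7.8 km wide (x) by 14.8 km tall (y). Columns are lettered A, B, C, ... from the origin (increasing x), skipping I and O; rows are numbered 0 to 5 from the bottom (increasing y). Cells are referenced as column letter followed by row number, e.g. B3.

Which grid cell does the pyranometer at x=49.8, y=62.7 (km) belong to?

F4

Column index: ⌊(49.8 − 7.8) / 7.8⌋ = ⌊5.385⌋ = 5 → column F
Row offset from origin: ⌊(62.7 − 1.1) / 14.8⌋ = ⌊4.162⌋ = 4 → row 4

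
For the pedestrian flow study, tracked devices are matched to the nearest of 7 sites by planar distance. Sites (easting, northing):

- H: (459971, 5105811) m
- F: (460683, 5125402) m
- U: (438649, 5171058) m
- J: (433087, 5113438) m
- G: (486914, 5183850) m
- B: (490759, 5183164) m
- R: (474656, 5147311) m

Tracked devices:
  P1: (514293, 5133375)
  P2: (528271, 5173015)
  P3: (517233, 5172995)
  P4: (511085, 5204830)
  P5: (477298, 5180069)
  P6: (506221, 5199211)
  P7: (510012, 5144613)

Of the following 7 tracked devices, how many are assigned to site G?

1

P1 → R
P2 → B
P3 → B
P4 → B
P5 → G
P6 → B
P7 → R
1 of the 7 goes to G.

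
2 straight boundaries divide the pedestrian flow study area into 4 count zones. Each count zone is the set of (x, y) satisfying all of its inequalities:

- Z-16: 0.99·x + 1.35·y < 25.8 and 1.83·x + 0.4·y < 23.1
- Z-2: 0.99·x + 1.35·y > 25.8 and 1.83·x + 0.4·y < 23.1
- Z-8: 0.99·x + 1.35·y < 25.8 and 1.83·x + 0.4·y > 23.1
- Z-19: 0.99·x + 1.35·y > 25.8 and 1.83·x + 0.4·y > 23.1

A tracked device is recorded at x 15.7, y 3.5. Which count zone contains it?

Z-8

0.99·15.7 + 1.35·3.5 = 20.268, which is < 25.8
1.83·15.7 + 0.4·3.5 = 30.131, which is > 23.1
This sign pattern matches Z-8.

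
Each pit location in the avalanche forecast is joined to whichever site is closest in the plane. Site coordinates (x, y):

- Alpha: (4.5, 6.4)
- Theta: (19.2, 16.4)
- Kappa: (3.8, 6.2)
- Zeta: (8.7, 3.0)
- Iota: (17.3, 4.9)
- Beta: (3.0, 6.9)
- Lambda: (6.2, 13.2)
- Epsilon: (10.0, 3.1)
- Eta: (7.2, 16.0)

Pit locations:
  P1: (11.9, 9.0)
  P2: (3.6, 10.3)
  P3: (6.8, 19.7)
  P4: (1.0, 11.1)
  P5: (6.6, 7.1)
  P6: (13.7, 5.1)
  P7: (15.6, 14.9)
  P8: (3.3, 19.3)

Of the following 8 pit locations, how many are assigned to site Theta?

1

P1 → Epsilon
P2 → Beta
P3 → Eta
P4 → Beta
P5 → Alpha
P6 → Iota
P7 → Theta
P8 → Eta
1 of the 8 goes to Theta.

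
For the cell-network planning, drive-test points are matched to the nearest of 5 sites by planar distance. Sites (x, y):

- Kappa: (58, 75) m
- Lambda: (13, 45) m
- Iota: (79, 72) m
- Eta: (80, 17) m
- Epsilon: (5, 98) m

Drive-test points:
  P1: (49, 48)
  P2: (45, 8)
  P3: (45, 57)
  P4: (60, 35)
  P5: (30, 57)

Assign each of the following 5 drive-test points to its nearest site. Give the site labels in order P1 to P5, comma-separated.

Kappa, Eta, Kappa, Eta, Lambda

P1 → Kappa (d²=810.00)
P2 → Eta (d²=1306.00)
P3 → Kappa (d²=493.00)
P4 → Eta (d²=724.00)
P5 → Lambda (d²=433.00)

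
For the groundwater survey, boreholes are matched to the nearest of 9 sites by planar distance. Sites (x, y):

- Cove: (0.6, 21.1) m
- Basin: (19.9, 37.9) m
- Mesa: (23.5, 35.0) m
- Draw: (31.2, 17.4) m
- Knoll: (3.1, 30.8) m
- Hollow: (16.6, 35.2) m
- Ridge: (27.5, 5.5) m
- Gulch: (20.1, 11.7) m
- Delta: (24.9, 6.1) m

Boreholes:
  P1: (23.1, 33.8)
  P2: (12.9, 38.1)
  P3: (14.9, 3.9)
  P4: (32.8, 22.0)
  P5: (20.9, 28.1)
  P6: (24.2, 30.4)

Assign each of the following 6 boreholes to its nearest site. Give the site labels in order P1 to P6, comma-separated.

P1 → Mesa (d²=1.60)
P2 → Hollow (d²=22.10)
P3 → Gulch (d²=87.88)
P4 → Draw (d²=23.72)
P5 → Mesa (d²=54.37)
P6 → Mesa (d²=21.65)

Mesa, Hollow, Gulch, Draw, Mesa, Mesa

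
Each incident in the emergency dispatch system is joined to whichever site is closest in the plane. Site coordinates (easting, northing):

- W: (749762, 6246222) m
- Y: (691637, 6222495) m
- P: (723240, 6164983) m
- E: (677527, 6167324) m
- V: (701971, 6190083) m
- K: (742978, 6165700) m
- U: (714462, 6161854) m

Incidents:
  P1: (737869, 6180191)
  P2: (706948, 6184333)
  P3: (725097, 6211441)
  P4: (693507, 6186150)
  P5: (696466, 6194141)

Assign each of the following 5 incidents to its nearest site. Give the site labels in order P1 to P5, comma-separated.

K, V, V, V, V

P1 → K (d²=236090962.00)
P2 → V (d²=57833029.00)
P3 → V (d²=990976040.00)
P4 → V (d²=87107785.00)
P5 → V (d²=46772389.00)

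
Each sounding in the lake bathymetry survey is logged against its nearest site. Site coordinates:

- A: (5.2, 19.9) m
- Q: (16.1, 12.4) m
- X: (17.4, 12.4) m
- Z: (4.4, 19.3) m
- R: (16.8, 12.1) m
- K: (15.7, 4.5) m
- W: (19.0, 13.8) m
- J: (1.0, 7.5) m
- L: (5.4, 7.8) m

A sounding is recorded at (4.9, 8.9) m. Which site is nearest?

L

Squared distances to each site:
A: 121.090; Q: 137.690; X: 168.500; Z: 108.410; R: 151.850; K: 136.000; W: 222.820; J: 17.170; L: 1.460.
Minimum at L.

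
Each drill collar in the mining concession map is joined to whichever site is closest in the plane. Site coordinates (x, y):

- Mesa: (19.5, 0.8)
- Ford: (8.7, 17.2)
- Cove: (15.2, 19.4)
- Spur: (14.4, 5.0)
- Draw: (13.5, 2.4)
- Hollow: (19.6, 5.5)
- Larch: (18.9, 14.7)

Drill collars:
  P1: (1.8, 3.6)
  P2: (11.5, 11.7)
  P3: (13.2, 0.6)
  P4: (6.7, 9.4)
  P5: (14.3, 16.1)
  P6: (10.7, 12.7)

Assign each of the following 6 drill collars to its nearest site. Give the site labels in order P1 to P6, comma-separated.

P1 → Draw (d²=138.33)
P2 → Ford (d²=38.09)
P3 → Draw (d²=3.33)
P4 → Ford (d²=64.84)
P5 → Cove (d²=11.70)
P6 → Ford (d²=24.25)

Draw, Ford, Draw, Ford, Cove, Ford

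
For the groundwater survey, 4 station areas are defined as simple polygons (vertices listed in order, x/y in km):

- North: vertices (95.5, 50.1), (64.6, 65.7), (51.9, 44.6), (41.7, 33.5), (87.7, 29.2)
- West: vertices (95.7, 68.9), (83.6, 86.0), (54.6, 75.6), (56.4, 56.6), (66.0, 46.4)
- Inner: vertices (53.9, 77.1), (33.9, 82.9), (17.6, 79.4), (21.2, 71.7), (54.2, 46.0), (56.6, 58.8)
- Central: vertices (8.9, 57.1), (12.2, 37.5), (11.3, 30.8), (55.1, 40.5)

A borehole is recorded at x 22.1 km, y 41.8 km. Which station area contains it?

Cast a ray rightward from (22.1, 41.8). For each polygon, the edges (by vertex number in listed order) whose endpoints lie on opposite sides of y = 41.8, where each meets that height, and whether that is right or left of the point:
North: 3–4 at x≈49.33 (right), 5–1 at x≈92.40 (right) → 2 crossings.
West: no edge straddles that height → 0 crossings.
Inner: no edge straddles that height → 0 crossings.
Central: 1–2 at x≈11.48 (left), 4–1 at x≈51.48 (right) → 1 crossing.
Only Central has an odd count, so the point is inside Central.

Central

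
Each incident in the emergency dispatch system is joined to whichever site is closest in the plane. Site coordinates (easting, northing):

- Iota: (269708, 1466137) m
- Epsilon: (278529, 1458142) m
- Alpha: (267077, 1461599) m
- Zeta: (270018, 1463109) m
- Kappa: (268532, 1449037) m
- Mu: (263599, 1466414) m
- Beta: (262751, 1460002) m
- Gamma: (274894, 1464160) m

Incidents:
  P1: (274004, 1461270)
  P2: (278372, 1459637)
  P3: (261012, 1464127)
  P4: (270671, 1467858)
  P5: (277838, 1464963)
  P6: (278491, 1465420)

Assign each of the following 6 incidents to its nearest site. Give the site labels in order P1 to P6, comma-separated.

Gamma, Epsilon, Mu, Iota, Gamma, Gamma

P1 → Gamma (d²=9144200.00)
P2 → Epsilon (d²=2259674.00)
P3 → Mu (d²=11922938.00)
P4 → Iota (d²=3889210.00)
P5 → Gamma (d²=9311945.00)
P6 → Gamma (d²=14526009.00)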